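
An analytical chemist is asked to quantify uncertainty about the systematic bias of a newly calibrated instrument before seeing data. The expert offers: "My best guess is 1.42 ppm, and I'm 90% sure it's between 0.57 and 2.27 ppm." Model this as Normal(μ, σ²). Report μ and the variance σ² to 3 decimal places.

μ = 1.420, σ² = 0.267

A symmetric 90% interval runs μ ± z·σ with z = 1.645.
Half-width = 0.85, so σ = 0.85/1.645 = 0.5168 and σ² = 0.267.
μ is the stated best guess, 1.420.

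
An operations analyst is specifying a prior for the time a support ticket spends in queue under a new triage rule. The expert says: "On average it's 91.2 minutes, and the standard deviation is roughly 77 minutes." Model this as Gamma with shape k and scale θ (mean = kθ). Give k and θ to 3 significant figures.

k ≈ 1.4, θ ≈ 65

For Gamma(k, scale θ): mean = kθ, variance = kθ², so CV = 1/√k.
CV = SD/mean = 77/91.2 = 0.8443, hence k = 1/CV² = 1.4.
Then θ = mean/k = 91.2/1.4 = 65.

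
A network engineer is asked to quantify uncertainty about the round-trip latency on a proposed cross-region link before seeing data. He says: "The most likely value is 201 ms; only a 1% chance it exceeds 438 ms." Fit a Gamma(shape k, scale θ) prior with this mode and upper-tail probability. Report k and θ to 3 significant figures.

k ≈ 8.96, θ ≈ 25.2

Gamma(k,θ) with k>1 has mode (k−1)θ, so θ = 201/(k−1).
Need P(X < 438) = 0.99 with θ tied to k this way. Start at k = 2, θ = 201: P(X<438) ≈ 0.640.
Too low — raise k to concentrate. Iterating converges to k ≈ 8.96.
Then θ = 201/(8.96−1) ≈ 25.2.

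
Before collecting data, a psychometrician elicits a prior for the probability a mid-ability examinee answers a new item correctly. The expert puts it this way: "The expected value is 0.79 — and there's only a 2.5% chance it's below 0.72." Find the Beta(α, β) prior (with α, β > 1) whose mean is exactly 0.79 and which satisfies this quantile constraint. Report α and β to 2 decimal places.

α ≈ 113.54, β ≈ 30.18

With mean 0.79 fixed, write α = 0.79s, β = 0.21s where s = α+β.
Need P(θ < 0.72) = 0.025 under Beta(0.79s, 0.21s). Normal approximation: (q−m)/√(m(1−m)/s) ≈ z_{0.025} = -1.96, so s ≈ 0.79·0.21·(-1.96)²/(0.72−0.79)² = 130.1.
At s = 130.1: P(θ<0.72) ≈ 0.031. Adjusting to match 0.025 gives s ≈ 143.72.
So α = 0.79·143.72 ≈ 113.54, β = 0.21·143.72 ≈ 30.18.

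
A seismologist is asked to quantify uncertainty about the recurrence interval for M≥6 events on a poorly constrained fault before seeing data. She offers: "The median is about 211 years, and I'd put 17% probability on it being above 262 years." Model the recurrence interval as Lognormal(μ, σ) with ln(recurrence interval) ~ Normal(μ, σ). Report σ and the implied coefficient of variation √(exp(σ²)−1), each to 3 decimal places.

σ ≈ 0.227, CV ≈ 0.230

If T ~ Lognormal(μ,σ) then ln T ~ Normal(μ,σ), so the p-quantile of ln T is μ + z_p·σ.
ln(211) = 5.352 and ln(262) = 5.568; z_{0.5} = 0, z_{0.83} = 0.9542.
σ = (5.568 − 5.352)/(0.9542 − (0)) = 0.227.
μ = 5.352 − (0)·0.227 = 5.352.
CV = √(exp(σ²)−1) = √(exp(0.0515)−1) = 0.230.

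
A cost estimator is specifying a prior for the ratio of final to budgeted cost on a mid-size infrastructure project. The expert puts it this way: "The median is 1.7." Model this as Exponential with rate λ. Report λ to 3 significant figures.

λ ≈ 0.408

Exponential median = ln 2 / λ, so λ = ln 2 / 1.7 = 0.408.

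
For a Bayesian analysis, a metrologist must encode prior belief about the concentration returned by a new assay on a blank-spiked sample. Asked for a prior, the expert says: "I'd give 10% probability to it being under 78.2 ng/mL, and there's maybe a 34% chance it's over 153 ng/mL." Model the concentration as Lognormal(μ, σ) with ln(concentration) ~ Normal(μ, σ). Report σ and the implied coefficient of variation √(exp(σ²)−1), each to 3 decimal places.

If T ~ Lognormal(μ,σ) then ln T ~ Normal(μ,σ), so the p-quantile of ln T is μ + z_p·σ.
ln(78.2) = 4.359 and ln(153) = 5.03; z_{0.1} = -1.282, z_{0.66} = 0.4125.
σ = (5.03 − 4.359)/(0.4125 − (-1.282)) = 0.396.
μ = 4.359 − (-1.282)·0.396 = 4.867.
CV = √(exp(σ²)−1) = √(exp(0.1570)−1) = 0.412.

σ ≈ 0.396, CV ≈ 0.412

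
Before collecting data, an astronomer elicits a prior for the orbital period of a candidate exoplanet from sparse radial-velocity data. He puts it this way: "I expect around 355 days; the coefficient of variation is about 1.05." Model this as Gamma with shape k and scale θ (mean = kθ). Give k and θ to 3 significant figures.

For Gamma(k, scale θ): mean = kθ, variance = kθ², so CV = 1/√k.
CV = 1.05, hence k = 1/CV² = 0.907.
Then θ = mean/k = 355/0.907 = 391.

k ≈ 0.907, θ ≈ 391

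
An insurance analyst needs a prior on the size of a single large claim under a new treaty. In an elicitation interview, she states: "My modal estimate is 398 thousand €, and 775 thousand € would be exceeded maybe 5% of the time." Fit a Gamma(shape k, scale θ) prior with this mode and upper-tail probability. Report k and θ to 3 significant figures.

Gamma(k,θ) with k>1 has mode (k−1)θ, so θ = 398/(k−1).
Need P(X < 775) = 0.95 with θ tied to k this way. Start at k = 2, θ = 398: P(X<775) ≈ 0.580.
Too low — raise k to concentrate. Iterating converges to k ≈ 7.25.
Then θ = 398/(7.25−1) ≈ 63.7.

k ≈ 7.25, θ ≈ 63.7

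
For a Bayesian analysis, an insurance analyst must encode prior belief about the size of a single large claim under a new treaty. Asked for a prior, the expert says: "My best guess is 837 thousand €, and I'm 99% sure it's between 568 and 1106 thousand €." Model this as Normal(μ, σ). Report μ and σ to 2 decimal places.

μ = 837.00, σ = 104.43

A symmetric 99% interval runs μ ± z·σ with z = 2.576.
Half-width = 269, so σ = 269/2.576 = 104.43.
μ is the stated best guess, 837.00.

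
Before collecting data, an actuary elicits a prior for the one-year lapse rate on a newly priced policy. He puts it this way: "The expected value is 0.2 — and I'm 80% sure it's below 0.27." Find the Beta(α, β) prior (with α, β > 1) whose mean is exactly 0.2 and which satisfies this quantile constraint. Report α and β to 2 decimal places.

With mean 0.2 fixed, write α = 0.2s, β = 0.8s where s = α+β.
Need P(θ < 0.27) = 0.8 under Beta(0.2s, 0.8s). Normal approximation: (q−m)/√(m(1−m)/s) ≈ z_{0.8} = 0.842, so s ≈ 0.2·0.8·(0.842)²/(0.27−0.2)² = 23.1.
At s = 23.1: P(θ<0.27) ≈ 0.810. Adjusting to match 0.8 gives s ≈ 20.81.
So α = 0.2·20.81 ≈ 4.16, β = 0.8·20.81 ≈ 16.65.

α ≈ 4.16, β ≈ 16.65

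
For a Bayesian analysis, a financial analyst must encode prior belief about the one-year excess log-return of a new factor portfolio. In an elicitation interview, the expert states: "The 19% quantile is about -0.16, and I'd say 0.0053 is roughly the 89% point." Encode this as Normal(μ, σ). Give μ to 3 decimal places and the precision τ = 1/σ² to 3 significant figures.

μ = -0.091, τ = 162

The p-quantile of Normal(μ,σ) is μ + z_p·σ, with z_{0.19} = -0.8779 and z_{0.89} = 1.227.
Eliminate σ: μ = (z₂·x₁ − z₁·x₂)/(z₂ − z₁) = (1.227·-0.16 − (-0.8779)·0.0053)/2.104 = -0.091.
Then σ = (x₂ − x₁)/(z₂ − z₁) = (0.0053 − -0.16)/2.104 = 0.079.
Precision τ = 1/σ² = 1/0.07855² = 162.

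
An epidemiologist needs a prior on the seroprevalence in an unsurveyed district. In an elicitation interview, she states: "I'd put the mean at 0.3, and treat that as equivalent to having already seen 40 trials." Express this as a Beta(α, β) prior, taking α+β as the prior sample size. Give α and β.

Under the effective-sample-size interpretation, Beta(α, β) has prior mean α/(α+β) and prior sample size α+β.
So α+β = 40 and α/(α+β) = 0.3, giving α = 0.3·40 = 12 and β = 40 − 12 = 28.

α = 12, β = 28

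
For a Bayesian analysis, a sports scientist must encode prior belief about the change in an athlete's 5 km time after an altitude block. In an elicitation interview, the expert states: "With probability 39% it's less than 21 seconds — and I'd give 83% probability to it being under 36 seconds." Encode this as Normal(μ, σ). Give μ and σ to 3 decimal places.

μ = 24.397, σ = 12.161

The p-quantile of Normal(μ,σ) is μ + z_p·σ, with z_{0.39} = -0.2793 and z_{0.83} = 0.9542.
Eliminate σ: μ = (z₂·x₁ − z₁·x₂)/(z₂ − z₁) = (0.9542·21 − (-0.2793)·36)/1.233 = 24.397.
Then σ = (x₂ − x₁)/(z₂ − z₁) = (36 − 21)/1.233 = 12.161.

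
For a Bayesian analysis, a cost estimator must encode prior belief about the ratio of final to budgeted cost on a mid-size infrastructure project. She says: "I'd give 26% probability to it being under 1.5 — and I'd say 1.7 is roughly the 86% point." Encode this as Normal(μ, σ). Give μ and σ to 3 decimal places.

μ = 1.575, σ = 0.116

For Normal(μ,σ), the p-quantile is μ + z_p·σ. Here z_{0.26} = -0.6433, z_{0.86} = 1.08.
So 1.5 = μ − 0.6433σ and 1.7 = μ + 1.08σ.
Subtracting: σ = (1.7 − 1.5)/(1.08 − (-0.6433)) = 0.116.
Then μ = 1.5 − (-0.6433)·0.116 = 1.575.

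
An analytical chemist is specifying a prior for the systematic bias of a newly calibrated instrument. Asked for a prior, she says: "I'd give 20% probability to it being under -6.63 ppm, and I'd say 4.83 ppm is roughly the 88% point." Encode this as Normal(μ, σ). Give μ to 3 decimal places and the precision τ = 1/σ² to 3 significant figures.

μ = -1.847, τ = 0.031

The p-quantile of Normal(μ,σ) is μ + z_p·σ, with z_{0.2} = -0.8416 and z_{0.88} = 1.175.
Eliminate σ: μ = (z₂·x₁ − z₁·x₂)/(z₂ − z₁) = (1.175·-6.63 − (-0.8416)·4.83)/2.017 = -1.847.
Then σ = (x₂ − x₁)/(z₂ − z₁) = (4.83 − -6.63)/2.017 = 5.683.
Precision τ = 1/σ² = 1/5.683² = 0.031.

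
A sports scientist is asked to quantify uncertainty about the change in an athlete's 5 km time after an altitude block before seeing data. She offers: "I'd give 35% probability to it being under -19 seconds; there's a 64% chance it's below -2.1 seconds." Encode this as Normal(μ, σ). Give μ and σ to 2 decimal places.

For Normal(μ,σ), the p-quantile is μ + z_p·σ. Here z_{0.35} = -0.3853, z_{0.64} = 0.3585.
So -19 = μ − 0.3853σ and -2.1 = μ + 0.3585σ.
Subtracting: σ = (-2.1 − -19)/(0.3585 − (-0.3853)) = 22.72.
Then μ = -19 − (-0.3853)·22.72 = -10.24.

μ = -10.24, σ = 22.72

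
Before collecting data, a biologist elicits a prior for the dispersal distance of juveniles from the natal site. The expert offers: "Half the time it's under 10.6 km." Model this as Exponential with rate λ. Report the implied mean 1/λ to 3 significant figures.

mean ≈ 15.3 km

Exponential median = ln 2 / λ, so λ = ln 2 / 10.6 = 0.0654.
Mean = 1/λ = 15.3 km.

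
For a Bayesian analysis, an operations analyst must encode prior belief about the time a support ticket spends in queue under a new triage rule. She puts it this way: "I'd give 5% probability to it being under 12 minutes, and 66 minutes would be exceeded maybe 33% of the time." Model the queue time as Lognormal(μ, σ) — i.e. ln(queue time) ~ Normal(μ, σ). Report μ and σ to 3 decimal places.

μ ≈ 3.830, σ ≈ 0.818

If T ~ Lognormal(μ,σ) then ln T ~ Normal(μ,σ), so the p-quantile of ln T is μ + z_p·σ.
ln(12) = 2.485 and ln(66) = 4.19; z_{0.05} = -1.645, z_{0.67} = 0.4399.
σ = (4.19 − 2.485)/(0.4399 − (-1.645)) = 0.818.
μ = 2.485 − (-1.645)·0.818 = 3.830.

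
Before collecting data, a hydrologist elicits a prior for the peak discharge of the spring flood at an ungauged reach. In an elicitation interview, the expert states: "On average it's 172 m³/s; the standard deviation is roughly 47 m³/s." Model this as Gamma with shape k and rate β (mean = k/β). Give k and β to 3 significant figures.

k ≈ 13.4, β ≈ 0.0779

For Gamma(k, rate β): mean = k/β, variance = k/β², so CV = 1/√k.
CV = SD/mean = 47/172 = 0.2733, hence k = 1/CV² = 13.4.
Then β = k/mean = 13.4/172 = 0.0779.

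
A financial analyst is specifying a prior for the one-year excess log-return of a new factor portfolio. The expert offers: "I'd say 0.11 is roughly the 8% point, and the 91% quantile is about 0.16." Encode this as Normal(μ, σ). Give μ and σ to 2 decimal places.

For Normal(μ,σ), the p-quantile is μ + z_p·σ. Here z_{0.08} = -1.405, z_{0.91} = 1.341.
So 0.11 = μ − 1.405σ and 0.16 = μ + 1.341σ.
Subtracting: σ = (0.16 − 0.11)/(1.341 − (-1.405)) = 0.02.
Then μ = 0.11 − (-1.405)·0.02 = 0.14.

μ = 0.14, σ = 0.02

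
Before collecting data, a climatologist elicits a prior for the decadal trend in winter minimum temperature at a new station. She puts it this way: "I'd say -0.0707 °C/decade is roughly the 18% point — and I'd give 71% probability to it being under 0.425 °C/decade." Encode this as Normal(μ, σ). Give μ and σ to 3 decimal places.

For Normal(μ,σ), the p-quantile is μ + z_p·σ. Here z_{0.18} = -0.9154, z_{0.71} = 0.5534.
So -0.0707 = μ − 0.9154σ and 0.425 = μ + 0.5534σ.
Subtracting: σ = (0.425 − -0.0707)/(0.5534 − (-0.9154)) = 0.337.
Then μ = -0.0707 − (-0.9154)·0.337 = 0.238.

μ = 0.238, σ = 0.337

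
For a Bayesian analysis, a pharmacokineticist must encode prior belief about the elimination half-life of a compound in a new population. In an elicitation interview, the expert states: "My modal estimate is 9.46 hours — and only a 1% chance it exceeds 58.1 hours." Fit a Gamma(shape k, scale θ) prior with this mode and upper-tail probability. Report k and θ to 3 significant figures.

Gamma(k,θ) with k>1 has mode (k−1)θ, so θ = 9.46/(k−1).
Need P(X < 58.1) = 0.99 with θ tied to k this way. Start at k = 2, θ = 9.46: P(X<58.1) ≈ 0.985.
Too low — raise k to concentrate. Iterating converges to k ≈ 2.12.
Then θ = 9.46/(2.12−1) ≈ 8.48.

k ≈ 2.12, θ ≈ 8.48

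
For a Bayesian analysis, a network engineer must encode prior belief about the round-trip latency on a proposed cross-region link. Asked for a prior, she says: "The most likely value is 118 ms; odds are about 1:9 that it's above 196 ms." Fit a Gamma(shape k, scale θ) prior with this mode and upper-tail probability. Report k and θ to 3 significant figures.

k ≈ 8.33, θ ≈ 16.1

Gamma(k,θ) with k>1 has mode (k−1)θ, so θ = 118/(k−1).
Need P(X < 196) = 0.9 with θ tied to k this way. Start at k = 2, θ = 118: P(X<196) ≈ 0.495.
Too low — raise k to concentrate. Iterating converges to k ≈ 8.33.
Then θ = 118/(8.33−1) ≈ 16.1.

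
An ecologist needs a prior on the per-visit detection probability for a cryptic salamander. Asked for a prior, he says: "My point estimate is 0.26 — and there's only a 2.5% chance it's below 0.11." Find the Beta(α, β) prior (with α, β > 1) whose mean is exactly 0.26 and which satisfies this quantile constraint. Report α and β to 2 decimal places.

α ≈ 6.32, β ≈ 17.98

With mean 0.26 fixed, write α = 0.26s, β = 0.74s where s = α+β.
Need P(θ < 0.11) = 0.025 under Beta(0.26s, 0.74s). Normal approximation: (q−m)/√(m(1−m)/s) ≈ z_{0.025} = -1.96, so s ≈ 0.26·0.74·(-1.96)²/(0.11−0.26)² = 32.8.
At s = 32.8: P(θ<0.11) ≈ 0.010. Adjusting to match 0.025 gives s ≈ 24.30.
So α = 0.26·24.30 ≈ 6.32, β = 0.74·24.30 ≈ 17.98.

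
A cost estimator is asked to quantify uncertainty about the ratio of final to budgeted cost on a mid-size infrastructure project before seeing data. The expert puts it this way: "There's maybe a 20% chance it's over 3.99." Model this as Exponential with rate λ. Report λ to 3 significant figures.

P(T > 3.99) = e^(−λ·3.99) = 0.2, so λ = −ln(0.2)/3.99 = 0.403.

λ ≈ 0.403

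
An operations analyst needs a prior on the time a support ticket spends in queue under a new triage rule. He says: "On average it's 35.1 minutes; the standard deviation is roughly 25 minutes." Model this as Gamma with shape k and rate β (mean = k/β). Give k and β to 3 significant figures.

k ≈ 1.97, β ≈ 0.0562

For Gamma(k, rate β): mean = k/β, variance = k/β², so CV = 1/√k.
CV = SD/mean = 25/35.1 = 0.7123, hence k = 1/CV² = 1.97.
Then β = k/mean = 1.97/35.1 = 0.0562.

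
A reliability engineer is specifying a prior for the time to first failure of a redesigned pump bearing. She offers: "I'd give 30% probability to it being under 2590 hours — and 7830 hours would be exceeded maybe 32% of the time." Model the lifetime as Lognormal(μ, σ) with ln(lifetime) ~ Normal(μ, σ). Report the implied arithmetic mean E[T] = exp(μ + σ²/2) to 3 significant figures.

E[T] ≈ 8660 hours

If T ~ Lognormal(μ,σ) then ln T ~ Normal(μ,σ), so the p-quantile of ln T is μ + z_p·σ.
ln(2590) = 7.859 and ln(7830) = 8.966; z_{0.3} = -0.5244, z_{0.68} = 0.4677.
σ = (8.966 − 7.859)/(0.4677 − (-0.5244)) = 1.115.
μ = 7.859 − (-0.5244)·1.115 = 8.444.
E[T] = exp(μ + σ²/2) = exp(8.444 + 0.6217) = 8660 hours.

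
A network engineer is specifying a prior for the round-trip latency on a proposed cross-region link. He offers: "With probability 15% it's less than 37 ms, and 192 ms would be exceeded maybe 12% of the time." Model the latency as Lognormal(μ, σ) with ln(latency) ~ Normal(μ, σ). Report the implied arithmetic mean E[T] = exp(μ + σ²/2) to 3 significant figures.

E[T] ≈ 106 ms

If T ~ Lognormal(μ,σ) then ln T ~ Normal(μ,σ), so the p-quantile of ln T is μ + z_p·σ.
ln(37) = 3.611 and ln(192) = 5.257; z_{0.15} = -1.036, z_{0.88} = 1.175.
σ = (5.257 − 3.611)/(1.175 − (-1.036)) = 0.745.
μ = 3.611 − (-1.036)·0.745 = 4.383.
E[T] = exp(μ + σ²/2) = exp(4.383 + 0.2772) = 106 ms.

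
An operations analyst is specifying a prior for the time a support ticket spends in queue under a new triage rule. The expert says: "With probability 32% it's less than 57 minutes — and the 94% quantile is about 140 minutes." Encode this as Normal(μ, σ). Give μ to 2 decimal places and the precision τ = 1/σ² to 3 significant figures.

The p-quantile of Normal(μ,σ) is μ + z_p·σ, with z_{0.32} = -0.4677 and z_{0.94} = 1.555.
Eliminate σ: μ = (z₂·x₁ − z₁·x₂)/(z₂ − z₁) = (1.555·57 − (-0.4677)·140)/2.022 = 76.19.
Then σ = (x₂ − x₁)/(z₂ − z₁) = (140 − 57)/2.022 = 41.04.
Precision τ = 1/σ² = 1/41.04² = 0.000594.

μ = 76.19, τ = 0.000594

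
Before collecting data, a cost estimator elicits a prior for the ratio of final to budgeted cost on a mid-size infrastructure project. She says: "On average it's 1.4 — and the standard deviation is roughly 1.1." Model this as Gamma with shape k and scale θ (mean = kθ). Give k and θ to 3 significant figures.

For Gamma(k, scale θ): mean = kθ, variance = kθ², so CV = 1/√k.
CV = SD/mean = 1.1/1.4 = 0.7857, hence k = 1/CV² = 1.62.
Then θ = mean/k = 1.4/1.62 = 0.864.

k ≈ 1.62, θ ≈ 0.864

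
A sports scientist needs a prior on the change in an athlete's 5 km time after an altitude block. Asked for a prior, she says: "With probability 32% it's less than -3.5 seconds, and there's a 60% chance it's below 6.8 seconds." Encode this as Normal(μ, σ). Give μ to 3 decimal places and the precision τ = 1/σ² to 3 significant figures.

μ = 3.181, τ = 0.0049

The p-quantile of Normal(μ,σ) is μ + z_p·σ, with z_{0.32} = -0.4677 and z_{0.6} = 0.2533.
Eliminate σ: μ = (z₂·x₁ − z₁·x₂)/(z₂ − z₁) = (0.2533·-3.5 − (-0.4677)·6.8)/0.721 = 3.181.
Then σ = (x₂ − x₁)/(z₂ − z₁) = (6.8 − -3.5)/0.721 = 14.285.
Precision τ = 1/σ² = 1/14.28² = 0.0049.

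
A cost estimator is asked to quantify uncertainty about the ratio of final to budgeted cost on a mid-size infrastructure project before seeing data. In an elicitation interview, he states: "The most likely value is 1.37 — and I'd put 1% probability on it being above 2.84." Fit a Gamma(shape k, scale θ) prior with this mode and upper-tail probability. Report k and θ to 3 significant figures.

Gamma(k,θ) with k>1 has mode (k−1)θ, so θ = 1.37/(k−1).
Need P(X < 2.84) = 0.99 with θ tied to k this way. Start at k = 2, θ = 1.37: P(X<2.84) ≈ 0.613.
Too low — raise k to concentrate. Iterating converges to k ≈ 10.2.
Then θ = 1.37/(10.2−1) ≈ 0.149.

k ≈ 10.2, θ ≈ 0.149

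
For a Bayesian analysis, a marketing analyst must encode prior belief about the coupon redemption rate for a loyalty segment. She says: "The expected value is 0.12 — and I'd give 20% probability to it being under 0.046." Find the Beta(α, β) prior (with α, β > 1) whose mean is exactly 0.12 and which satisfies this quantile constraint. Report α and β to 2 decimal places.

With mean 0.12 fixed, write α = 0.12s, β = 0.88s where s = α+β.
Need P(θ < 0.046) = 0.2 under Beta(0.12s, 0.88s). Normal approximation: (q−m)/√(m(1−m)/s) ≈ z_{0.2} = -0.842, so s ≈ 0.12·0.88·(-0.842)²/(0.046−0.12)² = 13.7.
At s = 13.7: P(θ<0.046) ≈ 0.196. Adjusting to match 0.2 gives s ≈ 13.40.
So α = 0.12·13.40 ≈ 1.61, β = 0.88·13.40 ≈ 11.79.

α ≈ 1.61, β ≈ 11.79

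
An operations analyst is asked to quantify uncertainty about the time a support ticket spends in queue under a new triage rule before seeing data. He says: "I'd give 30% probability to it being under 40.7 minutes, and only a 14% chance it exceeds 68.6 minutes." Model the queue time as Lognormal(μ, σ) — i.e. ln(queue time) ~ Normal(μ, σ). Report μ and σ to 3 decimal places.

If T ~ Lognormal(μ,σ) then ln T ~ Normal(μ,σ), so the p-quantile of ln T is μ + z_p·σ.
ln(40.7) = 3.706 and ln(68.6) = 4.228; z_{0.3} = -0.5244, z_{0.86} = 1.08.
σ = (4.228 − 3.706)/(1.08 − (-0.5244)) = 0.325.
μ = 3.706 − (-0.5244)·0.325 = 3.877.

μ ≈ 3.877, σ ≈ 0.325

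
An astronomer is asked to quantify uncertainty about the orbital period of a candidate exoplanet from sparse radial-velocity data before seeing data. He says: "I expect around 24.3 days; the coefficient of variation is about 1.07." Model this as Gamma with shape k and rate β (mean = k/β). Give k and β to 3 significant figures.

k ≈ 0.873, β ≈ 0.0359

For Gamma(k, rate β): mean = k/β, variance = k/β², so CV = 1/√k.
CV = 1.07, hence k = 1/CV² = 0.873.
Then β = k/mean = 0.873/24.3 = 0.0359.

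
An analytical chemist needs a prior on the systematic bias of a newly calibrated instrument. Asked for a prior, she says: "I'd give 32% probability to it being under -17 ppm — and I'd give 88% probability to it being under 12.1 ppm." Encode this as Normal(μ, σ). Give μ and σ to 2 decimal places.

The p-quantile of Normal(μ,σ) is μ + z_p·σ, with z_{0.32} = -0.4677 and z_{0.88} = 1.175.
Eliminate σ: μ = (z₂·x₁ − z₁·x₂)/(z₂ − z₁) = (1.175·-17 − (-0.4677)·12.1)/1.643 = -8.71.
Then σ = (x₂ − x₁)/(z₂ − z₁) = (12.1 − -17)/1.643 = 17.71.

μ = -8.71, σ = 17.71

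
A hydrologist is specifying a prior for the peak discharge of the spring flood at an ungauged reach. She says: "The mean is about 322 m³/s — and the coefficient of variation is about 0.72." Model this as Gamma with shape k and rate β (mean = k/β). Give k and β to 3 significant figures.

k ≈ 1.93, β ≈ 0.00599

For Gamma(k, rate β): mean = k/β, variance = k/β², so CV = 1/√k.
CV = 0.72, hence k = 1/CV² = 1.93.
Then β = k/mean = 1.93/322 = 0.00599.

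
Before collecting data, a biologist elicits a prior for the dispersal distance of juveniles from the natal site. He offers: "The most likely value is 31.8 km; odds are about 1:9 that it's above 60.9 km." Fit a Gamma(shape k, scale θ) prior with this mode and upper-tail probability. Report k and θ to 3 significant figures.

Gamma(k,θ) with k>1 has mode (k−1)θ, so θ = 31.8/(k−1).
Need P(X < 60.9) = 0.9 with θ tied to k this way. Start at k = 2, θ = 31.8: P(X<60.9) ≈ 0.571.
Too low — raise k to concentrate. Iterating converges to k ≈ 5.53.
Then θ = 31.8/(5.53−1) ≈ 7.02.

k ≈ 5.53, θ ≈ 7.02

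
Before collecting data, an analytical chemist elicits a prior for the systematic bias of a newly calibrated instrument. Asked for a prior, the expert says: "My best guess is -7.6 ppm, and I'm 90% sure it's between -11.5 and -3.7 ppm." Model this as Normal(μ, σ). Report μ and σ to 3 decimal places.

A symmetric 90% interval runs μ ± z·σ with z = 1.645.
Half-width = 3.9, so σ = 3.9/1.645 = 2.371.
μ is the stated best guess, -7.600.

μ = -7.600, σ = 2.371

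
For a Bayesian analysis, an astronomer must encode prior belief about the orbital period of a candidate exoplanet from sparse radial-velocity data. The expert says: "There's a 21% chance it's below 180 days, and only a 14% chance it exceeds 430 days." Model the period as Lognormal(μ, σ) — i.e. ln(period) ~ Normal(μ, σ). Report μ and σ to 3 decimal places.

If T ~ Lognormal(μ,σ) then ln T ~ Normal(μ,σ), so the p-quantile of ln T is μ + z_p·σ.
ln(180) = 5.193 and ln(430) = 6.064; z_{0.21} = -0.8064, z_{0.86} = 1.08.
σ = (6.064 − 5.193)/(1.08 − (-0.8064)) = 0.462.
μ = 5.193 − (-0.8064)·0.462 = 5.565.

μ ≈ 5.565, σ ≈ 0.462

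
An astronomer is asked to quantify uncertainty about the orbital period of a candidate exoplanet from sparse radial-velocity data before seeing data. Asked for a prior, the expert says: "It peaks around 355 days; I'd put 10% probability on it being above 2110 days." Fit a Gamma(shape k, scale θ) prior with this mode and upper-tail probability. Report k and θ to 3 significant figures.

Gamma(k,θ) with k>1 has mode (k−1)θ, so θ = 355/(k−1).
Need P(X < 2110) = 0.9 with θ tied to k this way. Start at k = 2, θ = 355: P(X<2110) ≈ 0.982.
Too high — lower k to spread out. Iterating converges to k ≈ 1.54.
Then θ = 355/(1.54−1) ≈ 663.

k ≈ 1.54, θ ≈ 663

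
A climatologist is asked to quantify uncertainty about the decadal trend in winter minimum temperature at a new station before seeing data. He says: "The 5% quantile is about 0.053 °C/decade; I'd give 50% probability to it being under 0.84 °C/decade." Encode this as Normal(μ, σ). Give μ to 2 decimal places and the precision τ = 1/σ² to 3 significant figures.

μ = 0.84, τ = 4.37

For Normal(μ,σ), the p-quantile is μ + z_p·σ. Here z_{0.05} = -1.645, z_{0.5} = 0.
So 0.053 = μ − 1.645σ and 0.84 = μ + 0σ.
Subtracting: σ = (0.84 − 0.053)/(0 − (-1.645)) = 0.48.
Then μ = 0.053 − (-1.645)·0.48 = 0.84.
Precision τ = 1/σ² = 1/0.4785² = 4.37.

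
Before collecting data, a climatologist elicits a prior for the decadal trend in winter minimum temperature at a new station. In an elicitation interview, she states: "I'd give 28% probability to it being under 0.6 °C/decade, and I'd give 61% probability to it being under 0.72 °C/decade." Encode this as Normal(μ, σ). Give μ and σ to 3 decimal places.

μ = 0.681, σ = 0.139

The p-quantile of Normal(μ,σ) is μ + z_p·σ, with z_{0.28} = -0.5828 and z_{0.61} = 0.2793.
Eliminate σ: μ = (z₂·x₁ − z₁·x₂)/(z₂ − z₁) = (0.2793·0.6 − (-0.5828)·0.72)/0.8622 = 0.681.
Then σ = (x₂ − x₁)/(z₂ − z₁) = (0.72 − 0.6)/0.8622 = 0.139.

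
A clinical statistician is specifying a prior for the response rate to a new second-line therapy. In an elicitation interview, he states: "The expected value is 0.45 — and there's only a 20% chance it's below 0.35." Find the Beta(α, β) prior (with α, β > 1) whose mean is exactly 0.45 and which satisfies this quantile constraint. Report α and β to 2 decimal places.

With mean 0.45 fixed, write α = 0.45s, β = 0.55s where s = α+β.
Need P(θ < 0.35) = 0.2 under Beta(0.45s, 0.55s). Normal approximation: (q−m)/√(m(1−m)/s) ≈ z_{0.2} = -0.842, so s ≈ 0.45·0.55·(-0.842)²/(0.35−0.45)² = 17.5.
At s = 17.5: P(θ<0.35) ≈ 0.202. Adjusting to match 0.2 gives s ≈ 17.83.
So α = 0.45·17.83 ≈ 8.02, β = 0.55·17.83 ≈ 9.81.

α ≈ 8.02, β ≈ 9.81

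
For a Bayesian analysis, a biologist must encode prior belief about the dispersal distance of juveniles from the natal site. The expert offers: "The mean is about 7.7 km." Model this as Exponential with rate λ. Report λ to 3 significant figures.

λ ≈ 0.13

Exponential mean = 1/λ, so λ = 1/7.7 = 0.13.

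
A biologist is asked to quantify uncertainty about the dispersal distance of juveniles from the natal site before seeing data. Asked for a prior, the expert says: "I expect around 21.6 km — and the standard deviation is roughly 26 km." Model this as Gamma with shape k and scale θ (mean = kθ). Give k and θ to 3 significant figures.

k ≈ 0.69, θ ≈ 31.3

For Gamma(k, scale θ): mean = kθ, variance = kθ², so CV = 1/√k.
CV = SD/mean = 26/21.6 = 1.204, hence k = 1/CV² = 0.69.
Then θ = mean/k = 21.6/0.69 = 31.3.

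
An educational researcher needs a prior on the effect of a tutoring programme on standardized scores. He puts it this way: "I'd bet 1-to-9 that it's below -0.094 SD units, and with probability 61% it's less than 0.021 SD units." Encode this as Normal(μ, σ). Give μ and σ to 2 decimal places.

For Normal(μ,σ), the p-quantile is μ + z_p·σ. Here z_{0.1} = -1.282, z_{0.61} = 0.2793.
So -0.094 = μ − 1.282σ and 0.021 = μ + 0.2793σ.
Subtracting: σ = (0.021 − -0.094)/(0.2793 − (-1.282)) = 0.07.
Then μ = -0.094 − (-1.282)·0.07 = 0.00.

μ = 0.00, σ = 0.07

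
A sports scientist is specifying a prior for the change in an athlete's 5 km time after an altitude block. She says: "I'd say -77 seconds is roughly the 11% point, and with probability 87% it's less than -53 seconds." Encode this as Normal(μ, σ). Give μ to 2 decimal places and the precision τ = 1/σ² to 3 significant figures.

μ = -64.49, τ = 0.00961

For Normal(μ,σ), the p-quantile is μ + z_p·σ. Here z_{0.11} = -1.227, z_{0.87} = 1.126.
So -77 = μ − 1.227σ and -53 = μ + 1.126σ.
Subtracting: σ = (-53 − -77)/(1.126 − (-1.227)) = 10.20.
Then μ = -77 − (-1.227)·10.20 = -64.49.
Precision τ = 1/σ² = 1/10.2² = 0.00961.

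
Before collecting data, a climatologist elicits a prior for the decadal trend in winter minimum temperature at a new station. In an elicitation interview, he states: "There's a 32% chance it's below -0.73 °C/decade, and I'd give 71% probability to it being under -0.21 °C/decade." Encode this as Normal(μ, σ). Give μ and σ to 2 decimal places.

The p-quantile of Normal(μ,σ) is μ + z_p·σ, with z_{0.32} = -0.4677 and z_{0.71} = 0.5534.
Eliminate σ: μ = (z₂·x₁ − z₁·x₂)/(z₂ − z₁) = (0.5534·-0.73 − (-0.4677)·-0.21)/1.021 = -0.49.
Then σ = (x₂ − x₁)/(z₂ − z₁) = (-0.21 − -0.73)/1.021 = 0.51.

μ = -0.49, σ = 0.51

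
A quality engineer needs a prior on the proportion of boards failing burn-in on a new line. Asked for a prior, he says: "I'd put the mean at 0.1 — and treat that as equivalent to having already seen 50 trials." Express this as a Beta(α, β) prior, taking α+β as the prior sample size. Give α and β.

Under the effective-sample-size interpretation, Beta(α, β) has prior mean α/(α+β) and prior sample size α+β.
So α+β = 50 and α/(α+β) = 0.1, giving α = 0.1·50 = 5 and β = 50 − 5 = 45.

α = 5, β = 45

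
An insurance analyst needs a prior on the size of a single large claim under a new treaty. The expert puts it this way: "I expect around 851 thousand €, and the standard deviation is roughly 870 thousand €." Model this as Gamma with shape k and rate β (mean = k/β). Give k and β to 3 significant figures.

k ≈ 0.957, β ≈ 0.00112

For Gamma(k, rate β): mean = k/β, variance = k/β², so CV = 1/√k.
CV = SD/mean = 870/851 = 1.022, hence k = 1/CV² = 0.957.
Then β = k/mean = 0.957/851 = 0.00112.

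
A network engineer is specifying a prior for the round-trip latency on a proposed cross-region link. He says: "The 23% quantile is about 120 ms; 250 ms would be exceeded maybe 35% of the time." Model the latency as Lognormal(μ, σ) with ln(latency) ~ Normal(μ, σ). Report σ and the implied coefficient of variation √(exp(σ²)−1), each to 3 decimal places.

σ ≈ 0.653, CV ≈ 0.729

If T ~ Lognormal(μ,σ) then ln T ~ Normal(μ,σ), so the p-quantile of ln T is μ + z_p·σ.
ln(120) = 4.787 and ln(250) = 5.521; z_{0.23} = -0.7388, z_{0.65} = 0.3853.
σ = (5.521 − 4.787)/(0.3853 − (-0.7388)) = 0.653.
μ = 4.787 − (-0.7388)·0.653 = 5.270.
CV = √(exp(σ²)−1) = √(exp(0.4263)−1) = 0.729.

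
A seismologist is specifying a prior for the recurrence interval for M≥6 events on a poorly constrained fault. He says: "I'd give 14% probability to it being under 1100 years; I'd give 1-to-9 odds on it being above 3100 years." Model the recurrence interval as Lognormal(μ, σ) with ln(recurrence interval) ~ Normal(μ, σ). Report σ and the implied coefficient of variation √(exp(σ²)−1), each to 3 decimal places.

If T ~ Lognormal(μ,σ) then ln T ~ Normal(μ,σ), so the p-quantile of ln T is μ + z_p·σ.
ln(1100) = 7.003 and ln(3100) = 8.039; z_{0.14} = -1.08, z_{0.9} = 1.282.
σ = (8.039 − 7.003)/(1.282 − (-1.08)) = 0.439.
μ = 7.003 − (-1.08)·0.439 = 7.477.
CV = √(exp(σ²)−1) = √(exp(0.1924)−1) = 0.461.

σ ≈ 0.439, CV ≈ 0.461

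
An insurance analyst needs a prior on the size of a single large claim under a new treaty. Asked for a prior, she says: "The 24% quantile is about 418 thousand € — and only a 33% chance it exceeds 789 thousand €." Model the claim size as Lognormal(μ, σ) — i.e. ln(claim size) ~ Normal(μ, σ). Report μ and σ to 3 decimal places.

μ ≈ 6.427, σ ≈ 0.554

If T ~ Lognormal(μ,σ) then ln T ~ Normal(μ,σ), so the p-quantile of ln T is μ + z_p·σ.
ln(418) = 6.035 and ln(789) = 6.671; z_{0.24} = -0.7063, z_{0.67} = 0.4399.
σ = (6.671 − 6.035)/(0.4399 − (-0.7063)) = 0.554.
μ = 6.035 − (-0.7063)·0.554 = 6.427.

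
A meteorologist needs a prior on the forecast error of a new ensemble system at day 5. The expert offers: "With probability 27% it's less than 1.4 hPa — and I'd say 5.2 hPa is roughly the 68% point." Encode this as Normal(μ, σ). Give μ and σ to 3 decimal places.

μ = 3.555, σ = 3.517

The p-quantile of Normal(μ,σ) is μ + z_p·σ, with z_{0.27} = -0.6128 and z_{0.68} = 0.4677.
Eliminate σ: μ = (z₂·x₁ − z₁·x₂)/(z₂ − z₁) = (0.4677·1.4 − (-0.6128)·5.2)/1.081 = 3.555.
Then σ = (x₂ − x₁)/(z₂ − z₁) = (5.2 − 1.4)/1.081 = 3.517.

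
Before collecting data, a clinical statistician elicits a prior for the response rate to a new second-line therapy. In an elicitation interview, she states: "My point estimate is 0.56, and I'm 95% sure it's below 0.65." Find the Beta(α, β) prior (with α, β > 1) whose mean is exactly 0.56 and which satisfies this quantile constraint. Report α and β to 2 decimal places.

With mean 0.56 fixed, write α = 0.56s, β = 0.44s where s = α+β.
Need P(θ < 0.65) = 0.95 under Beta(0.56s, 0.44s). Normal approximation: (q−m)/√(m(1−m)/s) ≈ z_{0.95} = 1.64, so s ≈ 0.56·0.44·(1.64)²/(0.65−0.56)² = 82.3.
At s = 82.3: P(θ<0.65) ≈ 0.953. Adjusting to match 0.95 gives s ≈ 79.87.
So α = 0.56·79.87 ≈ 44.73, β = 0.44·79.87 ≈ 35.14.

α ≈ 44.73, β ≈ 35.14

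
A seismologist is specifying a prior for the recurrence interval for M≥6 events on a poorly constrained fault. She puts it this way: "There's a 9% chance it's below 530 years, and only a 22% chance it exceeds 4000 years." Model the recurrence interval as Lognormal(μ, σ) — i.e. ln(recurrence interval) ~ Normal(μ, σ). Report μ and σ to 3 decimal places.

μ ≈ 7.555, σ ≈ 0.957

If T ~ Lognormal(μ,σ) then ln T ~ Normal(μ,σ), so the p-quantile of ln T is μ + z_p·σ.
ln(530) = 6.273 and ln(4000) = 8.294; z_{0.09} = -1.341, z_{0.78} = 0.7722.
σ = (8.294 − 6.273)/(0.7722 − (-1.341)) = 0.957.
μ = 6.273 − (-1.341)·0.957 = 7.555.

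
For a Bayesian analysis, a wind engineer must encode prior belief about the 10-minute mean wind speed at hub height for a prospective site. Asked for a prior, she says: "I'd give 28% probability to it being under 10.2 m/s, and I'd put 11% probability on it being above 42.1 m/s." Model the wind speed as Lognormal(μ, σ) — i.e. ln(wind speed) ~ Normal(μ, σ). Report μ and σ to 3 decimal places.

If T ~ Lognormal(μ,σ) then ln T ~ Normal(μ,σ), so the p-quantile of ln T is μ + z_p·σ.
ln(10.2) = 2.322 and ln(42.1) = 3.74; z_{0.28} = -0.5828, z_{0.89} = 1.227.
σ = (3.74 − 2.322)/(1.227 − (-0.5828)) = 0.784.
μ = 2.322 − (-0.5828)·0.784 = 2.779.

μ ≈ 2.779, σ ≈ 0.784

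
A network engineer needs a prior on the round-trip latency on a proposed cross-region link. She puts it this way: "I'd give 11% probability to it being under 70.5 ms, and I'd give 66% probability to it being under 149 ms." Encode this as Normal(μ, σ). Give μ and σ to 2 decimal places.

μ = 129.24, σ = 47.90

The p-quantile of Normal(μ,σ) is μ + z_p·σ, with z_{0.11} = -1.227 and z_{0.66} = 0.4125.
Eliminate σ: μ = (z₂·x₁ − z₁·x₂)/(z₂ − z₁) = (0.4125·70.5 − (-1.227)·149)/1.639 = 129.24.
Then σ = (x₂ − x₁)/(z₂ − z₁) = (149 − 70.5)/1.639 = 47.90.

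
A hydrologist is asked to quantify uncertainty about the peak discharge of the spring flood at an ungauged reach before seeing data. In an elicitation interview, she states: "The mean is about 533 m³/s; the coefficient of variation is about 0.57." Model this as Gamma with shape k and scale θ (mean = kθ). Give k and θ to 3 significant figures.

k ≈ 3.08, θ ≈ 173

For Gamma(k, scale θ): mean = kθ, variance = kθ², so CV = 1/√k.
CV = 0.57, hence k = 1/CV² = 3.08.
Then θ = mean/k = 533/3.08 = 173.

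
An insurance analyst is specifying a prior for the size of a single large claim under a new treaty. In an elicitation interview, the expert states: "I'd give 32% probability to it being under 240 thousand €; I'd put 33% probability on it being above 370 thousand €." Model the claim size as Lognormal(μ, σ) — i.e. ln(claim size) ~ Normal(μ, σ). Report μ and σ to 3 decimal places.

μ ≈ 5.704, σ ≈ 0.477

If T ~ Lognormal(μ,σ) then ln T ~ Normal(μ,σ), so the p-quantile of ln T is μ + z_p·σ.
ln(240) = 5.481 and ln(370) = 5.914; z_{0.32} = -0.4677, z_{0.67} = 0.4399.
σ = (5.914 − 5.481)/(0.4399 − (-0.4677)) = 0.477.
μ = 5.481 − (-0.4677)·0.477 = 5.704.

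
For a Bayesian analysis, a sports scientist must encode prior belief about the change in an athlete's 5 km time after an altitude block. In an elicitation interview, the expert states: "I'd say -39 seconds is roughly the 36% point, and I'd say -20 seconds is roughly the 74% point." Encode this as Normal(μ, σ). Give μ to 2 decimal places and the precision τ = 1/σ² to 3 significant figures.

μ = -32.20, τ = 0.00278

For Normal(μ,σ), the p-quantile is μ + z_p·σ. Here z_{0.36} = -0.3585, z_{0.74} = 0.6433.
So -39 = μ − 0.3585σ and -20 = μ + 0.6433σ.
Subtracting: σ = (-20 − -39)/(0.6433 − (-0.3585)) = 18.97.
Then μ = -39 − (-0.3585)·18.97 = -32.20.
Precision τ = 1/σ² = 1/18.97² = 0.00278.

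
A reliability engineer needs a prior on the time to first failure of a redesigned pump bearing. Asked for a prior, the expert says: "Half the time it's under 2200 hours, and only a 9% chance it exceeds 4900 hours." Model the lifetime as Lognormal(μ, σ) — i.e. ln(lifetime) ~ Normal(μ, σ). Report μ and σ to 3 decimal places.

If T ~ Lognormal(μ,σ) then ln T ~ Normal(μ,σ), so the p-quantile of ln T is μ + z_p·σ.
ln(2200) = 7.696 and ln(4900) = 8.497; z_{0.5} = 0, z_{0.91} = 1.341.
σ = (8.497 − 7.696)/(1.341 − (0)) = 0.597.
μ = 7.696 − (0)·0.597 = 7.696.

μ ≈ 7.696, σ ≈ 0.597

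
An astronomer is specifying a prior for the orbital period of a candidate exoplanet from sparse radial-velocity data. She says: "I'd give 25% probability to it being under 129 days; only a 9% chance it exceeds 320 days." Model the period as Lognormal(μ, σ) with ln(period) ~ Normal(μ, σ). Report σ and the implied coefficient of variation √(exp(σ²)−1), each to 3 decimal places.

If T ~ Lognormal(μ,σ) then ln T ~ Normal(μ,σ), so the p-quantile of ln T is μ + z_p·σ.
ln(129) = 4.86 and ln(320) = 5.768; z_{0.25} = -0.6745, z_{0.91} = 1.341.
σ = (5.768 − 4.86)/(1.341 − (-0.6745)) = 0.451.
μ = 4.86 − (-0.6745)·0.451 = 5.164.
CV = √(exp(σ²)−1) = √(exp(0.2032)−1) = 0.475.

σ ≈ 0.451, CV ≈ 0.475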